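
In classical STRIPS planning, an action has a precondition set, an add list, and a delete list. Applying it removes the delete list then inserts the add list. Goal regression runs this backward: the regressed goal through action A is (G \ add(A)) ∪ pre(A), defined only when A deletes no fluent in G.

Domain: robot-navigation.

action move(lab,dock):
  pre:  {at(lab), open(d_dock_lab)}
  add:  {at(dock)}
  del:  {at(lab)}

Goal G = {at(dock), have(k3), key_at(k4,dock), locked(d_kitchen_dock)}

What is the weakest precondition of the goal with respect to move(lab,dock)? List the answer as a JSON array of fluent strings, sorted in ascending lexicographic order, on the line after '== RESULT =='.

Regress:
  G ∩ del = {}  (empty — regression defined)
  G \ add = {at(dock), have(k3), key_at(k4,dock), locked(d_kitchen_dock)} \ {at(dock)} = {have(k3), key_at(k4,dock), locked(d_kitchen_dock)}
  ∪ pre   = {have(k3), key_at(k4,dock), locked(d_kitchen_dock)} ∪ {at(lab), open(d_dock_lab)}
          = {at(lab), have(k3), key_at(k4,dock), locked(d_kitchen_dock), open(d_dock_lab)}

== RESULT ==
["at(lab)", "have(k3)", "key_at(k4,dock)", "locked(d_kitchen_dock)", "open(d_dock_lab)"]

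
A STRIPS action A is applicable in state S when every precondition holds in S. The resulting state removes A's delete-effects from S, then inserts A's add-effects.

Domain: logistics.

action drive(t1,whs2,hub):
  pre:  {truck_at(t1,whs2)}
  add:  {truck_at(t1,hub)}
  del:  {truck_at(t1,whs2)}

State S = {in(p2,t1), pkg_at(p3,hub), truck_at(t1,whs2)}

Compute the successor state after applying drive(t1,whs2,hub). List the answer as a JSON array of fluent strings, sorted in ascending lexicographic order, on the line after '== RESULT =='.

Progress:
  pre ⊆ S: {truck_at(t1,whs2)} ⊆ S  — applicable
  S \ del = {in(p2,t1), pkg_at(p3,hub)}
  ∪ add   = {in(p2,t1), pkg_at(p3,hub), truck_at(t1,hub)}

== RESULT ==
["in(p2,t1)", "pkg_at(p3,hub)", "truck_at(t1,hub)"]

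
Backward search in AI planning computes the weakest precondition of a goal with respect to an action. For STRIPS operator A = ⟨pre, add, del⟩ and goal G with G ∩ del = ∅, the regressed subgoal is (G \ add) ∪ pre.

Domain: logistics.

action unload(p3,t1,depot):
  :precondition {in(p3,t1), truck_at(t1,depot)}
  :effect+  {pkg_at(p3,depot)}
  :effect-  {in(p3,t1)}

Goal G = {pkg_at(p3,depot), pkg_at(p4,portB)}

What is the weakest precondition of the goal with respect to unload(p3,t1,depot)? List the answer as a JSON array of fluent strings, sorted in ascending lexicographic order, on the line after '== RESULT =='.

Compute (G \ add) ∪ pre:
  G ∩ del = {}  (empty — regression defined)
  G \ add = {pkg_at(p3,depot), pkg_at(p4,portB)} \ {pkg_at(p3,depot)} = {pkg_at(p4,portB)}
  ∪ pre   = {pkg_at(p4,portB)} ∪ {in(p3,t1), truck_at(t1,depot)}
          = {in(p3,t1), pkg_at(p4,portB), truck_at(t1,depot)}

== RESULT ==
["in(p3,t1)", "pkg_at(p4,portB)", "truck_at(t1,depot)"]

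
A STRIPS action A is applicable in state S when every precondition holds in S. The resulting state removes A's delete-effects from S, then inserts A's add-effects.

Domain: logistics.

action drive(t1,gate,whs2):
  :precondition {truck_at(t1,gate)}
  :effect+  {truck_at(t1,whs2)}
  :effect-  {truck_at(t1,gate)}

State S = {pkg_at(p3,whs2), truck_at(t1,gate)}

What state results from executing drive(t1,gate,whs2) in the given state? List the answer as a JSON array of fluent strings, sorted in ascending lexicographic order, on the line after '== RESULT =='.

Compute (S \ del) ∪ add:
  pre ⊆ S: {truck_at(t1,gate)} ⊆ S  — applicable
  S \ del = {pkg_at(p3,whs2)}
  ∪ add   = {pkg_at(p3,whs2), truck_at(t1,whs2)}

== RESULT ==
["pkg_at(p3,whs2)", "truck_at(t1,whs2)"]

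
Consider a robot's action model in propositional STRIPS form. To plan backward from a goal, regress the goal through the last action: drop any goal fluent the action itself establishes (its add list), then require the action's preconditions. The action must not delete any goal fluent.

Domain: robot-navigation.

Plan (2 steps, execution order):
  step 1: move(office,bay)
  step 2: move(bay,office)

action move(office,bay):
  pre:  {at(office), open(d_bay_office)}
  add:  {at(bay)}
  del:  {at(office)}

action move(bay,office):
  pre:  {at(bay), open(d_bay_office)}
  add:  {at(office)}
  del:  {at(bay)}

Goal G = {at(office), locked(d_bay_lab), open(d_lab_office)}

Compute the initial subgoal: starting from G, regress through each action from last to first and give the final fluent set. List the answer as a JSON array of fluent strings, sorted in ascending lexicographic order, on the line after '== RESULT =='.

Work backward from the goal:
  through step 2 (move(bay,office)): drop {at(office)}, keep {locked(d_bay_lab), open(d_lab_office)}, require {at(bay), open(d_bay_office)}
    → {at(bay), locked(d_bay_lab), open(d_bay_office), open(d_lab_office)}
  through step 1 (move(office,bay)): drop {at(bay)}, keep {locked(d_bay_lab), open(d_bay_office), open(d_lab_office)}, require {at(office), open(d_bay_office)}
    → {at(office), locked(d_bay_lab), open(d_bay_office), open(d_lab_office)}

== RESULT ==
["at(office)", "locked(d_bay_lab)", "open(d_bay_office)", "open(d_lab_office)"]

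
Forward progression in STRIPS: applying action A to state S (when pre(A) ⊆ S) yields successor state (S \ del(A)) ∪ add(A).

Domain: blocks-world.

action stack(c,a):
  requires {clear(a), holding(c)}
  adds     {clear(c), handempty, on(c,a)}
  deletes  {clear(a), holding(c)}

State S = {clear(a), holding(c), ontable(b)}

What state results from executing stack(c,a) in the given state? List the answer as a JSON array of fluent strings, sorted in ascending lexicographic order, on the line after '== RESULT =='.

Progress:
  pre ⊆ S: {clear(a), holding(c)} ⊆ S  — applicable
  S \ del = {ontable(b)}
  ∪ add   = {clear(c), handempty, on(c,a), ontable(b)}

== RESULT ==
["clear(c)", "handempty", "on(c,a)", "ontable(b)"]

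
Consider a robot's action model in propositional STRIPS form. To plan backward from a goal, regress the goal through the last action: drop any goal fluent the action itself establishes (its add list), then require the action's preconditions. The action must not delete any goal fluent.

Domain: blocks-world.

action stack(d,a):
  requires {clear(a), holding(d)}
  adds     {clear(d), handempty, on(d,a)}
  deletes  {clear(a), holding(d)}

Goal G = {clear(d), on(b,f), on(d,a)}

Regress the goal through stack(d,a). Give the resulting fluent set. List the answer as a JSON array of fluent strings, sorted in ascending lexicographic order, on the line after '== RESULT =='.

Regress:
  G ∩ del = {}  (empty — regression defined)
  G \ add = {clear(d), on(b,f), on(d,a)} \ {clear(d), handempty, on(d,a)} = {on(b,f)}
  ∪ pre   = {on(b,f)} ∪ {clear(a), holding(d)}
          = {clear(a), holding(d), on(b,f)}

== RESULT ==
["clear(a)", "holding(d)", "on(b,f)"]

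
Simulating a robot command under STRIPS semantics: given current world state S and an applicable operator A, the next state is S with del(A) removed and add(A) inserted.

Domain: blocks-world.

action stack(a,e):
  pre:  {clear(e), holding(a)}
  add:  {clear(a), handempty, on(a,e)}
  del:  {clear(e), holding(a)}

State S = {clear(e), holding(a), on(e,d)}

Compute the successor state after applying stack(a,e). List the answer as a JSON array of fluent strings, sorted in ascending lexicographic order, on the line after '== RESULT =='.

Progress:
  pre ⊆ S: {clear(e), holding(a)} ⊆ S  — applicable
  S \ del = {on(e,d)}
  ∪ add   = {clear(a), handempty, on(a,e), on(e,d)}

== RESULT ==
["clear(a)", "handempty", "on(a,e)", "on(e,d)"]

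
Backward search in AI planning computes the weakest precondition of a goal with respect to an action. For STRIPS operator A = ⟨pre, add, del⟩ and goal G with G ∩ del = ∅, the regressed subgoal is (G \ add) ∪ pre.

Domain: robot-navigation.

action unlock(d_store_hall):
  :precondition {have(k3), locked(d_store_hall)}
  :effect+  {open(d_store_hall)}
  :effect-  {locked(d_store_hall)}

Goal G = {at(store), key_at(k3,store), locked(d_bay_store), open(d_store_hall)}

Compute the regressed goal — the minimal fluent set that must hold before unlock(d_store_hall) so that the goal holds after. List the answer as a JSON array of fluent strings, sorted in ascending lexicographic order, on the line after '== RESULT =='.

Regress:
  G ∩ del = {}  (empty — regression defined)
  G \ add = {at(store), key_at(k3,store), locked(d_bay_store), open(d_store_hall)} \ {open(d_store_hall)} = {at(store), key_at(k3,store), locked(d_bay_store)}
  ∪ pre   = {at(store), key_at(k3,store), locked(d_bay_store)} ∪ {have(k3), locked(d_store_hall)}
          = {at(store), have(k3), key_at(k3,store), locked(d_bay_store), locked(d_store_hall)}

== RESULT ==
["at(store)", "have(k3)", "key_at(k3,store)", "locked(d_bay_store)", "locked(d_store_hall)"]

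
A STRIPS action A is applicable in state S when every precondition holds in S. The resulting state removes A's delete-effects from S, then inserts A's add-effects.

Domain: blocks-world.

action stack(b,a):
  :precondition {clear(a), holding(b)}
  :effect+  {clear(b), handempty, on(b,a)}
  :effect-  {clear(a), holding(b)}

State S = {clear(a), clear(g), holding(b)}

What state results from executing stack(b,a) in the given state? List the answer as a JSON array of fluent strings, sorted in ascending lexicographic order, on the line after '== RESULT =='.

Compute (S \ del) ∪ add:
  pre ⊆ S: {clear(a), holding(b)} ⊆ S  — applicable
  S \ del = {clear(g)}
  ∪ add   = {clear(b), clear(g), handempty, on(b,a)}

== RESULT ==
["clear(b)", "clear(g)", "handempty", "on(b,a)"]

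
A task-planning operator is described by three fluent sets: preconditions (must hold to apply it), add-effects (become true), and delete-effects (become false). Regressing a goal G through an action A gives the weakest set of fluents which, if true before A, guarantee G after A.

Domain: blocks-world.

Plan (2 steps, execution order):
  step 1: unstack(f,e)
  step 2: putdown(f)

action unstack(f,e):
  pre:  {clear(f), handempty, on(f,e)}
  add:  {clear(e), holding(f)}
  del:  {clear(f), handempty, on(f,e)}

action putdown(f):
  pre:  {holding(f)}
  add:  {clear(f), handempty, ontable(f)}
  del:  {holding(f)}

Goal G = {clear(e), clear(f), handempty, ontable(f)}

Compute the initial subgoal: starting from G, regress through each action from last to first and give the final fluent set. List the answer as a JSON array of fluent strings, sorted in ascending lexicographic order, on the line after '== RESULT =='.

Regress step by step:
  through step 2 (putdown(f)): drop {clear(f), handempty, ontable(f)}, keep {clear(e)}, require {holding(f)}
    → {clear(e), holding(f)}
  through step 1 (unstack(f,e)): drop {clear(e), holding(f)}, keep {}, require {clear(f), handempty, on(f,e)}
    → {clear(f), handempty, on(f,e)}

== RESULT ==
["clear(f)", "handempty", "on(f,e)"]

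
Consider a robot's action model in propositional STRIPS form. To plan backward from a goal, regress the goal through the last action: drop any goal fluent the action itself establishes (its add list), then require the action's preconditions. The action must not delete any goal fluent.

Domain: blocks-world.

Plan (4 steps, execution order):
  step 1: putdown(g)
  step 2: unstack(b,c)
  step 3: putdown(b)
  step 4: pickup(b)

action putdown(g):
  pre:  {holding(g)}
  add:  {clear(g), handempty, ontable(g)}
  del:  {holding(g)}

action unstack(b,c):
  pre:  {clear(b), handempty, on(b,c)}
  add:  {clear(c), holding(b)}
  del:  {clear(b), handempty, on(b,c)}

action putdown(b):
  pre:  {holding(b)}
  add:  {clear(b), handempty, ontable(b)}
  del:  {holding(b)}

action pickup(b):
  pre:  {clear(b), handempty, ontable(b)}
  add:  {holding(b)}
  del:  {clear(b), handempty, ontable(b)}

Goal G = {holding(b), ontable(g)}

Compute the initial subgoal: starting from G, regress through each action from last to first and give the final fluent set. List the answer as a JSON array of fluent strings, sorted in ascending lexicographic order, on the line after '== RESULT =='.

Regress step by step:
  through step 4 (pickup(b)): drop {holding(b)}, keep {ontable(g)}, require {clear(b), handempty, ontable(b)}
    → {clear(b), handempty, ontable(b), ontable(g)}
  through step 3 (putdown(b)): drop {clear(b), handempty, ontable(b)}, keep {ontable(g)}, require {holding(b)}
    → {holding(b), ontable(g)}
  through step 2 (unstack(b,c)): drop {holding(b)}, keep {ontable(g)}, require {clear(b), handempty, on(b,c)}
    → {clear(b), handempty, on(b,c), ontable(g)}
  through step 1 (putdown(g)): drop {handempty, ontable(g)}, keep {clear(b), on(b,c)}, require {holding(g)}
    → {clear(b), holding(g), on(b,c)}

== RESULT ==
["clear(b)", "holding(g)", "on(b,c)"]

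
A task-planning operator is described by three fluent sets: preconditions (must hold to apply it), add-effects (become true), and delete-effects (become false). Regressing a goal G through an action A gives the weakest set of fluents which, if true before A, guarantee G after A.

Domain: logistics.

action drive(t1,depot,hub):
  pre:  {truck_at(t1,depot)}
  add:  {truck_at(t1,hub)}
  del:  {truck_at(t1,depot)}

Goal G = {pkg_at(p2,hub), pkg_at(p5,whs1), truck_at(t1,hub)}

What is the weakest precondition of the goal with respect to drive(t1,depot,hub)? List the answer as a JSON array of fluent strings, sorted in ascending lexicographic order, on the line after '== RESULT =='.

Regress:
  G ∩ del = {}  (empty — regression defined)
  G \ add = {pkg_at(p2,hub), pkg_at(p5,whs1), truck_at(t1,hub)} \ {truck_at(t1,hub)} = {pkg_at(p2,hub), pkg_at(p5,whs1)}
  ∪ pre   = {pkg_at(p2,hub), pkg_at(p5,whs1)} ∪ {truck_at(t1,depot)}
          = {pkg_at(p2,hub), pkg_at(p5,whs1), truck_at(t1,depot)}

== RESULT ==
["pkg_at(p2,hub)", "pkg_at(p5,whs1)", "truck_at(t1,depot)"]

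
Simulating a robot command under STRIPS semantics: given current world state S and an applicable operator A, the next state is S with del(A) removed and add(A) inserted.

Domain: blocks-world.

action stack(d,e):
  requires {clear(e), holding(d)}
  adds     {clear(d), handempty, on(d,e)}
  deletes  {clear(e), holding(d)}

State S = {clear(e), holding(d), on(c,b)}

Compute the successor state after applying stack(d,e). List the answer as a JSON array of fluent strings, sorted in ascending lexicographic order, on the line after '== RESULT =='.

Compute (S \ del) ∪ add:
  pre ⊆ S: {clear(e), holding(d)} ⊆ S  — applicable
  S \ del = {on(c,b)}
  ∪ add   = {clear(d), handempty, on(c,b), on(d,e)}

== RESULT ==
["clear(d)", "handempty", "on(c,b)", "on(d,e)"]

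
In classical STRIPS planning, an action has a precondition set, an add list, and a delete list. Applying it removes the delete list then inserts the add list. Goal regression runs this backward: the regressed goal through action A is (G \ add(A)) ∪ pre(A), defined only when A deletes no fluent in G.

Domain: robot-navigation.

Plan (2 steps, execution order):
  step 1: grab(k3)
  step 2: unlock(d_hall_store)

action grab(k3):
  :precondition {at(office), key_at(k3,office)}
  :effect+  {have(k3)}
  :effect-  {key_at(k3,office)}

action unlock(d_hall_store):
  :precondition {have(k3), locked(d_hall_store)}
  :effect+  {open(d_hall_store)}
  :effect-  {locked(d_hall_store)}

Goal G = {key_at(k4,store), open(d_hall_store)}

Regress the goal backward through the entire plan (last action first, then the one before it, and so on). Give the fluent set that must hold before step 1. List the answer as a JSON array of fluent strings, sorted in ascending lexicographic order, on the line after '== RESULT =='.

Regress step by step:
  through step 2 (unlock(d_hall_store)): drop {open(d_hall_store)}, keep {key_at(k4,store)}, require {have(k3), locked(d_hall_store)}
    → {have(k3), key_at(k4,store), locked(d_hall_store)}
  through step 1 (grab(k3)): drop {have(k3)}, keep {key_at(k4,store), locked(d_hall_store)}, require {at(office), key_at(k3,office)}
    → {at(office), key_at(k3,office), key_at(k4,store), locked(d_hall_store)}

== RESULT ==
["at(office)", "key_at(k3,office)", "key_at(k4,store)", "locked(d_hall_store)"]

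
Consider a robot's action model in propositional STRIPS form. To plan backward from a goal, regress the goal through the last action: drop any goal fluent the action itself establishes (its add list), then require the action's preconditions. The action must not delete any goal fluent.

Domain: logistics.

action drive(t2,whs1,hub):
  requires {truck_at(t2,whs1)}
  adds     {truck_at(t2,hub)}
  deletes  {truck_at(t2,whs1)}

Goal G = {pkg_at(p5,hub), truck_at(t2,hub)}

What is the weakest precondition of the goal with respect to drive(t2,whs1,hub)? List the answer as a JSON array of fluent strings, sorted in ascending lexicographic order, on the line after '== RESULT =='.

Compute (G \ add) ∪ pre:
  G ∩ del = {}  (empty — regression defined)
  G \ add = {pkg_at(p5,hub), truck_at(t2,hub)} \ {truck_at(t2,hub)} = {pkg_at(p5,hub)}
  ∪ pre   = {pkg_at(p5,hub)} ∪ {truck_at(t2,whs1)}
          = {pkg_at(p5,hub), truck_at(t2,whs1)}

== RESULT ==
["pkg_at(p5,hub)", "truck_at(t2,whs1)"]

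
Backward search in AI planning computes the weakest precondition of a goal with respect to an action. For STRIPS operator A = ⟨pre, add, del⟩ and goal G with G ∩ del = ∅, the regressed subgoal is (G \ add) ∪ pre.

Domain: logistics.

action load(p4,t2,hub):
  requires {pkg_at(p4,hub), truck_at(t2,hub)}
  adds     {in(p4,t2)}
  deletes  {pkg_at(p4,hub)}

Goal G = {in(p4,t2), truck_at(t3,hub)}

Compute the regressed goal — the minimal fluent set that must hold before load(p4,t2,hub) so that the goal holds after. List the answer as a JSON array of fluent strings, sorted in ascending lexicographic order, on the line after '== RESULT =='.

Regress:
  G ∩ del = {}  (empty — regression defined)
  G \ add = {in(p4,t2), truck_at(t3,hub)} \ {in(p4,t2)} = {truck_at(t3,hub)}
  ∪ pre   = {truck_at(t3,hub)} ∪ {pkg_at(p4,hub), truck_at(t2,hub)}
          = {pkg_at(p4,hub), truck_at(t2,hub), truck_at(t3,hub)}

== RESULT ==
["pkg_at(p4,hub)", "truck_at(t2,hub)", "truck_at(t3,hub)"]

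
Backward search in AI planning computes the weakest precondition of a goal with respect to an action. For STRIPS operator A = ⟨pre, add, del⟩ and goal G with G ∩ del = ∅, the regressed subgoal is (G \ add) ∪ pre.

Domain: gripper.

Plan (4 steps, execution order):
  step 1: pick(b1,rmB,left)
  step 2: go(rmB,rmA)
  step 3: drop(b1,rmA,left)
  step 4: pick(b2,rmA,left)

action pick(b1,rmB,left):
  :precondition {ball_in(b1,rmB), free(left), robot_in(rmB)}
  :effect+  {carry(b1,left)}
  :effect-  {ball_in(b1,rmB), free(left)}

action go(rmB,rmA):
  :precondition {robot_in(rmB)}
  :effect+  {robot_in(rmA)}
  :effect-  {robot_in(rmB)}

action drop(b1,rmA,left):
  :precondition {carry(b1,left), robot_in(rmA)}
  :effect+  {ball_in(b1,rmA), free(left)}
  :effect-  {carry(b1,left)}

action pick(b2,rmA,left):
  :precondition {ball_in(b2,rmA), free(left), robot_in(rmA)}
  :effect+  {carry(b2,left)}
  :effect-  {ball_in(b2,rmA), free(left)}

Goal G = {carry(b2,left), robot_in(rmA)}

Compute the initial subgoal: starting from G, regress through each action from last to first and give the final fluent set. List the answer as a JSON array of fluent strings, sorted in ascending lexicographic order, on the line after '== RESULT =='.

Work backward from the goal:
  through step 4 (pick(b2,rmA,left)): drop {carry(b2,left)}, keep {robot_in(rmA)}, require {ball_in(b2,rmA), free(left), robot_in(rmA)}
    → {ball_in(b2,rmA), free(left), robot_in(rmA)}
  through step 3 (drop(b1,rmA,left)): drop {free(left)}, keep {ball_in(b2,rmA), robot_in(rmA)}, require {carry(b1,left), robot_in(rmA)}
    → {ball_in(b2,rmA), carry(b1,left), robot_in(rmA)}
  through step 2 (go(rmB,rmA)): drop {robot_in(rmA)}, keep {ball_in(b2,rmA), carry(b1,left)}, require {robot_in(rmB)}
    → {ball_in(b2,rmA), carry(b1,left), robot_in(rmB)}
  through step 1 (pick(b1,rmB,left)): drop {carry(b1,left)}, keep {ball_in(b2,rmA), robot_in(rmB)}, require {ball_in(b1,rmB), free(left), robot_in(rmB)}
    → {ball_in(b1,rmB), ball_in(b2,rmA), free(left), robot_in(rmB)}

== RESULT ==
["ball_in(b1,rmB)", "ball_in(b2,rmA)", "free(left)", "robot_in(rmB)"]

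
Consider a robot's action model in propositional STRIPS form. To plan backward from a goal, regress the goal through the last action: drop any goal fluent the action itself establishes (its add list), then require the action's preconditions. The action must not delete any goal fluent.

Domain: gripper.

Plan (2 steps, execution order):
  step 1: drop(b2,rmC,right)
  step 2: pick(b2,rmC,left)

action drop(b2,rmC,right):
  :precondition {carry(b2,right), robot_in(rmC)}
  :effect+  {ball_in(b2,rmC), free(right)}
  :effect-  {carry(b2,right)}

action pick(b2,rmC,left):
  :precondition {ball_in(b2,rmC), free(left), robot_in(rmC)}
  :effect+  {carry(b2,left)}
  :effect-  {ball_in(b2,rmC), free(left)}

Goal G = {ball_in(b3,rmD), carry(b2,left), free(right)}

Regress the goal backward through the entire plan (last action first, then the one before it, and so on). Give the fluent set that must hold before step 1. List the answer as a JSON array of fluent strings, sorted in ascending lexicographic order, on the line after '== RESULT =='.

Regress step by step:
  through step 2 (pick(b2,rmC,left)): drop {carry(b2,left)}, keep {ball_in(b3,rmD), free(right)}, require {ball_in(b2,rmC), free(left), robot_in(rmC)}
    → {ball_in(b2,rmC), ball_in(b3,rmD), free(left), free(right), robot_in(rmC)}
  through step 1 (drop(b2,rmC,right)): drop {ball_in(b2,rmC), free(right)}, keep {ball_in(b3,rmD), free(left), robot_in(rmC)}, require {carry(b2,right), robot_in(rmC)}
    → {ball_in(b3,rmD), carry(b2,right), free(left), robot_in(rmC)}

== RESULT ==
["ball_in(b3,rmD)", "carry(b2,right)", "free(left)", "robot_in(rmC)"]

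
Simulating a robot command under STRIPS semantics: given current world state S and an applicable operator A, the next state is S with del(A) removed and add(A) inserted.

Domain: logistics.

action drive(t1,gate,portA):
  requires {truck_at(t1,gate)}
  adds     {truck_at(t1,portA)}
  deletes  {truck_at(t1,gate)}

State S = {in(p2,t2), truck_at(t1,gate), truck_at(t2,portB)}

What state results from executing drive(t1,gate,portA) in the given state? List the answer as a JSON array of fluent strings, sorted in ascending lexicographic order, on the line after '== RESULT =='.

Compute (S \ del) ∪ add:
  pre ⊆ S: {truck_at(t1,gate)} ⊆ S  — applicable
  S \ del = {in(p2,t2), truck_at(t2,portB)}
  ∪ add   = {in(p2,t2), truck_at(t1,portA), truck_at(t2,portB)}

== RESULT ==
["in(p2,t2)", "truck_at(t1,portA)", "truck_at(t2,portB)"]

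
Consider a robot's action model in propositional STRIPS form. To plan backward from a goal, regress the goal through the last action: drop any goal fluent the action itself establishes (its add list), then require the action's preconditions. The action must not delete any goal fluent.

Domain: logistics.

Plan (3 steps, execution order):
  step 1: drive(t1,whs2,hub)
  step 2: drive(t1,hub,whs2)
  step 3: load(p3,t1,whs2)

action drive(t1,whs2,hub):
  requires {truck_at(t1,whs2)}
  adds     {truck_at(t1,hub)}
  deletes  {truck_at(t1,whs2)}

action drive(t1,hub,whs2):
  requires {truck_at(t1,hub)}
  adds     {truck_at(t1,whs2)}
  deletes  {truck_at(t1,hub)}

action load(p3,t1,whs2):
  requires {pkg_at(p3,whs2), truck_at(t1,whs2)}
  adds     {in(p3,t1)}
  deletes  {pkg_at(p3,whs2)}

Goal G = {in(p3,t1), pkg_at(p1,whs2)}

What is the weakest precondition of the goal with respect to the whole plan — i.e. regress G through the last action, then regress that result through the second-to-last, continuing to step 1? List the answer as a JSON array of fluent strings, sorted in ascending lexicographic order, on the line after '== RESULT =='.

Work backward from the goal:
  through step 3 (load(p3,t1,whs2)): drop {in(p3,t1)}, keep {pkg_at(p1,whs2)}, require {pkg_at(p3,whs2), truck_at(t1,whs2)}
    → {pkg_at(p1,whs2), pkg_at(p3,whs2), truck_at(t1,whs2)}
  through step 2 (drive(t1,hub,whs2)): drop {truck_at(t1,whs2)}, keep {pkg_at(p1,whs2), pkg_at(p3,whs2)}, require {truck_at(t1,hub)}
    → {pkg_at(p1,whs2), pkg_at(p3,whs2), truck_at(t1,hub)}
  through step 1 (drive(t1,whs2,hub)): drop {truck_at(t1,hub)}, keep {pkg_at(p1,whs2), pkg_at(p3,whs2)}, require {truck_at(t1,whs2)}
    → {pkg_at(p1,whs2), pkg_at(p3,whs2), truck_at(t1,whs2)}

== RESULT ==
["pkg_at(p1,whs2)", "pkg_at(p3,whs2)", "truck_at(t1,whs2)"]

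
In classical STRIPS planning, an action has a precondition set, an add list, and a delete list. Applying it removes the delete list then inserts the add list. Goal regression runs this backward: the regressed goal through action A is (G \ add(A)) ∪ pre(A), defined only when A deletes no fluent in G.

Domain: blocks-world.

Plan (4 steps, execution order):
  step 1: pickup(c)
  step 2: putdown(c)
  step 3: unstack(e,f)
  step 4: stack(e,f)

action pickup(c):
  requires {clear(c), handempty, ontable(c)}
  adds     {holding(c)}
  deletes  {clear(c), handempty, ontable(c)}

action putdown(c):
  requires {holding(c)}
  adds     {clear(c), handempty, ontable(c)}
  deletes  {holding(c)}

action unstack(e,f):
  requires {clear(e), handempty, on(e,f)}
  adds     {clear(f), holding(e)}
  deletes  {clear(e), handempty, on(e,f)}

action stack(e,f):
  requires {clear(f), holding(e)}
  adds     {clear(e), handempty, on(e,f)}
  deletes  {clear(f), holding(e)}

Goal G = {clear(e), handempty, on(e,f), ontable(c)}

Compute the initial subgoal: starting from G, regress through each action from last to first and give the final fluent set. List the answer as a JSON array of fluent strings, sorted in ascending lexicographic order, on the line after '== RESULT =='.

Regress step by step:
  through step 4 (stack(e,f)): drop {clear(e), handempty, on(e,f)}, keep {ontable(c)}, require {clear(f), holding(e)}
    → {clear(f), holding(e), ontable(c)}
  through step 3 (unstack(e,f)): drop {clear(f), holding(e)}, keep {ontable(c)}, require {clear(e), handempty, on(e,f)}
    → {clear(e), handempty, on(e,f), ontable(c)}
  through step 2 (putdown(c)): drop {handempty, ontable(c)}, keep {clear(e), on(e,f)}, require {holding(c)}
    → {clear(e), holding(c), on(e,f)}
  through step 1 (pickup(c)): drop {holding(c)}, keep {clear(e), on(e,f)}, require {clear(c), handempty, ontable(c)}
    → {clear(c), clear(e), handempty, on(e,f), ontable(c)}

== RESULT ==
["clear(c)", "clear(e)", "handempty", "on(e,f)", "ontable(c)"]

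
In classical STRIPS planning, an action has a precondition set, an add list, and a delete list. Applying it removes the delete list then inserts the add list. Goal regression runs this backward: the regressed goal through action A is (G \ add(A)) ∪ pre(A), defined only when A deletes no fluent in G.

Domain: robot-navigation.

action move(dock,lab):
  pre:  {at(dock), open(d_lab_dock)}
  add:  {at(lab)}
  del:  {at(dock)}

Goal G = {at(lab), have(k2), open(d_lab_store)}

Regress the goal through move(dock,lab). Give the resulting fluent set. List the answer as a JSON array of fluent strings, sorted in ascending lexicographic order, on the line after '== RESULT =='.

Compute (G \ add) ∪ pre:
  G ∩ del = {}  (empty — regression defined)
  G \ add = {at(lab), have(k2), open(d_lab_store)} \ {at(lab)} = {have(k2), open(d_lab_store)}
  ∪ pre   = {have(k2), open(d_lab_store)} ∪ {at(dock), open(d_lab_dock)}
          = {at(dock), have(k2), open(d_lab_dock), open(d_lab_store)}

== RESULT ==
["at(dock)", "have(k2)", "open(d_lab_dock)", "open(d_lab_store)"]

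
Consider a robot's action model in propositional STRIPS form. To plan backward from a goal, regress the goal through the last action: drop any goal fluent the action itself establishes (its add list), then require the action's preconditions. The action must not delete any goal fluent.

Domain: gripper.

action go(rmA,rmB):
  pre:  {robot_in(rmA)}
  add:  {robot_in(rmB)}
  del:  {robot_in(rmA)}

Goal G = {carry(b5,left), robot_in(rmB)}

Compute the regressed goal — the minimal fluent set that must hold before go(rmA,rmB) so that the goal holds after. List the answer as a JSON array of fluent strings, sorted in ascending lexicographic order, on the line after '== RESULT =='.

Compute (G \ add) ∪ pre:
  G ∩ del = {}  (empty — regression defined)
  G \ add = {carry(b5,left), robot_in(rmB)} \ {robot_in(rmB)} = {carry(b5,left)}
  ∪ pre   = {carry(b5,left)} ∪ {robot_in(rmA)}
          = {carry(b5,left), robot_in(rmA)}

== RESULT ==
["carry(b5,left)", "robot_in(rmA)"]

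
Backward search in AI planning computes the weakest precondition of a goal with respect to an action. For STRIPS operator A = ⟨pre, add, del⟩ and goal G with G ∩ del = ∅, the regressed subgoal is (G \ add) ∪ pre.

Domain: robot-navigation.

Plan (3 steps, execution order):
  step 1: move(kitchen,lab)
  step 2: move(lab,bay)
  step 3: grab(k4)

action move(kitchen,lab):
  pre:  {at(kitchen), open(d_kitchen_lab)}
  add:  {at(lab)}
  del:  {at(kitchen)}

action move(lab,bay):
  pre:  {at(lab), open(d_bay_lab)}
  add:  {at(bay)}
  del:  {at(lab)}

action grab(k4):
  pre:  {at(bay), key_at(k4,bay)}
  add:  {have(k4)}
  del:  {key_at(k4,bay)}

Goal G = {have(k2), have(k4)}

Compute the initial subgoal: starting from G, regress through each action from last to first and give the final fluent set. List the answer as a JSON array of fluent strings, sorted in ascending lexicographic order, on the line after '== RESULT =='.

Work backward from the goal:
  through step 3 (grab(k4)): drop {have(k4)}, keep {have(k2)}, require {at(bay), key_at(k4,bay)}
    → {at(bay), have(k2), key_at(k4,bay)}
  through step 2 (move(lab,bay)): drop {at(bay)}, keep {have(k2), key_at(k4,bay)}, require {at(lab), open(d_bay_lab)}
    → {at(lab), have(k2), key_at(k4,bay), open(d_bay_lab)}
  through step 1 (move(kitchen,lab)): drop {at(lab)}, keep {have(k2), key_at(k4,bay), open(d_bay_lab)}, require {at(kitchen), open(d_kitchen_lab)}
    → {at(kitchen), have(k2), key_at(k4,bay), open(d_bay_lab), open(d_kitchen_lab)}

== RESULT ==
["at(kitchen)", "have(k2)", "key_at(k4,bay)", "open(d_bay_lab)", "open(d_kitchen_lab)"]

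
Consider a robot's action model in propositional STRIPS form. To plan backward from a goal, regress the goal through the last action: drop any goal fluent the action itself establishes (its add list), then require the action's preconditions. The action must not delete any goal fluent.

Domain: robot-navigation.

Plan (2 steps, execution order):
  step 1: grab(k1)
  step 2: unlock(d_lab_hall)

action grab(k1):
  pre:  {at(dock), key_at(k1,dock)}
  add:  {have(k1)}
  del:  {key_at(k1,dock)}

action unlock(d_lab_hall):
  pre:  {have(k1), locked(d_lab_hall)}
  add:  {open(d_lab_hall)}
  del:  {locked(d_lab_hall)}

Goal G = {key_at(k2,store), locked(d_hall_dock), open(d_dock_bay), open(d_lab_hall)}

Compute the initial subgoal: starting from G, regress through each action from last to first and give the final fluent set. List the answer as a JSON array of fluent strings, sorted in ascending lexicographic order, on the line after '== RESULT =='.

Regress step by step:
  through step 2 (unlock(d_lab_hall)): drop {open(d_lab_hall)}, keep {key_at(k2,store), locked(d_hall_dock), open(d_dock_bay)}, require {have(k1), locked(d_lab_hall)}
    → {have(k1), key_at(k2,store), locked(d_hall_dock), locked(d_lab_hall), open(d_dock_bay)}
  through step 1 (grab(k1)): drop {have(k1)}, keep {key_at(k2,store), locked(d_hall_dock), locked(d_lab_hall), open(d_dock_bay)}, require {at(dock), key_at(k1,dock)}
    → {at(dock), key_at(k1,dock), key_at(k2,store), locked(d_hall_dock), locked(d_lab_hall), open(d_dock_bay)}

== RESULT ==
["at(dock)", "key_at(k1,dock)", "key_at(k2,store)", "locked(d_hall_dock)", "locked(d_lab_hall)", "open(d_dock_bay)"]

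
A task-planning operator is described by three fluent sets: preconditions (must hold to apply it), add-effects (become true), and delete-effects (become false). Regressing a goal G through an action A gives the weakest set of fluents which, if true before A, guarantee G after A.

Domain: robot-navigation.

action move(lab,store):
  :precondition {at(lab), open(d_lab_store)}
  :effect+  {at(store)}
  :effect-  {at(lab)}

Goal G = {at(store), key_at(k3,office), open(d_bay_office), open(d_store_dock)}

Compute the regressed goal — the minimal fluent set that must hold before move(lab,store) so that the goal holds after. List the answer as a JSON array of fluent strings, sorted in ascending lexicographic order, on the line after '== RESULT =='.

Regress:
  G ∩ del = {}  (empty — regression defined)
  G \ add = {at(store), key_at(k3,office), open(d_bay_office), open(d_store_dock)} \ {at(store)} = {key_at(k3,office), open(d_bay_office), open(d_store_dock)}
  ∪ pre   = {key_at(k3,office), open(d_bay_office), open(d_store_dock)} ∪ {at(lab), open(d_lab_store)}
          = {at(lab), key_at(k3,office), open(d_bay_office), open(d_lab_store), open(d_store_dock)}

== RESULT ==
["at(lab)", "key_at(k3,office)", "open(d_bay_office)", "open(d_lab_store)", "open(d_store_dock)"]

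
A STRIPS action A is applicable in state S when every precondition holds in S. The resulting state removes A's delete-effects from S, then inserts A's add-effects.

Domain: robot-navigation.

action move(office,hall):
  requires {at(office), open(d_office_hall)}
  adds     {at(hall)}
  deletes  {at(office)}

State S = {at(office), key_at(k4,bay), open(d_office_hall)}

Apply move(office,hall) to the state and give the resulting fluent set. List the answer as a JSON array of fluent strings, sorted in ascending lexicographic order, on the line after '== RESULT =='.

Progress:
  pre ⊆ S: {at(office), open(d_office_hall)} ⊆ S  — applicable
  S \ del = {key_at(k4,bay), open(d_office_hall)}
  ∪ add   = {at(hall), key_at(k4,bay), open(d_office_hall)}

== RESULT ==
["at(hall)", "key_at(k4,bay)", "open(d_office_hall)"]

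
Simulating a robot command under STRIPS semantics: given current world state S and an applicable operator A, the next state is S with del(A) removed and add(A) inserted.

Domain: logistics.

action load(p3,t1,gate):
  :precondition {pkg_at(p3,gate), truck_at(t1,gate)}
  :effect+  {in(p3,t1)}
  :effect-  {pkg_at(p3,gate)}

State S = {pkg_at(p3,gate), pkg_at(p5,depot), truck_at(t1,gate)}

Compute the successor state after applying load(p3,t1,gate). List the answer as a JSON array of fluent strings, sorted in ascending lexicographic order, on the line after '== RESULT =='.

Progress:
  pre ⊆ S: {pkg_at(p3,gate), truck_at(t1,gate)} ⊆ S  — applicable
  S \ del = {pkg_at(p5,depot), truck_at(t1,gate)}
  ∪ add   = {in(p3,t1), pkg_at(p5,depot), truck_at(t1,gate)}

== RESULT ==
["in(p3,t1)", "pkg_at(p5,depot)", "truck_at(t1,gate)"]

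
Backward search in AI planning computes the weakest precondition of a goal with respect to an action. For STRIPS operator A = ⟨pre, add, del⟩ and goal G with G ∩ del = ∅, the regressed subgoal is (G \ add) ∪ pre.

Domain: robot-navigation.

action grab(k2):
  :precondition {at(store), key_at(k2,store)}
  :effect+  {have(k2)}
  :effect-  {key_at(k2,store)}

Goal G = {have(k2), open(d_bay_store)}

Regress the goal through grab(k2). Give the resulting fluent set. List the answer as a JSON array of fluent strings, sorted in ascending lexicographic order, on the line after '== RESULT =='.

Regress:
  G ∩ del = {}  (empty — regression defined)
  G \ add = {have(k2), open(d_bay_store)} \ {have(k2)} = {open(d_bay_store)}
  ∪ pre   = {open(d_bay_store)} ∪ {at(store), key_at(k2,store)}
          = {at(store), key_at(k2,store), open(d_bay_store)}

== RESULT ==
["at(store)", "key_at(k2,store)", "open(d_bay_store)"]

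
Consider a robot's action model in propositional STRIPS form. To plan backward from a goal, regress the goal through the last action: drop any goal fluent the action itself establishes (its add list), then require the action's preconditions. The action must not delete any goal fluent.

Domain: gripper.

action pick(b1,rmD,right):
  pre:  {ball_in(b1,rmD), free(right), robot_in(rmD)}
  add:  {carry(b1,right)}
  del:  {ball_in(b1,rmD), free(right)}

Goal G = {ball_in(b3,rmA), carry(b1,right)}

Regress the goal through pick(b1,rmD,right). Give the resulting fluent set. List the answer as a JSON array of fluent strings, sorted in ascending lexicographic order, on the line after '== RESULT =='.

Compute (G \ add) ∪ pre:
  G ∩ del = {}  (empty — regression defined)
  G \ add = {ball_in(b3,rmA), carry(b1,right)} \ {carry(b1,right)} = {ball_in(b3,rmA)}
  ∪ pre   = {ball_in(b3,rmA)} ∪ {ball_in(b1,rmD), free(right), robot_in(rmD)}
          = {ball_in(b1,rmD), ball_in(b3,rmA), free(right), robot_in(rmD)}

== RESULT ==
["ball_in(b1,rmD)", "ball_in(b3,rmA)", "free(right)", "robot_in(rmD)"]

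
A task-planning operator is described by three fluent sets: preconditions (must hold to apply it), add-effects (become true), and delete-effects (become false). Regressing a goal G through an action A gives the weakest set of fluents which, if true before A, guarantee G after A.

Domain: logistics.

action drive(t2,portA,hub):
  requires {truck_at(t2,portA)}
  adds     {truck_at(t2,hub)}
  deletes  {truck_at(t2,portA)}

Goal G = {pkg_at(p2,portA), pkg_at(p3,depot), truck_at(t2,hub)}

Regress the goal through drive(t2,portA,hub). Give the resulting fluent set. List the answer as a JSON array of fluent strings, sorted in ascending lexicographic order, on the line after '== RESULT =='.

Regress:
  G ∩ del = {}  (empty — regression defined)
  G \ add = {pkg_at(p2,portA), pkg_at(p3,depot), truck_at(t2,hub)} \ {truck_at(t2,hub)} = {pkg_at(p2,portA), pkg_at(p3,depot)}
  ∪ pre   = {pkg_at(p2,portA), pkg_at(p3,depot)} ∪ {truck_at(t2,portA)}
          = {pkg_at(p2,portA), pkg_at(p3,depot), truck_at(t2,portA)}

== RESULT ==
["pkg_at(p2,portA)", "pkg_at(p3,depot)", "truck_at(t2,portA)"]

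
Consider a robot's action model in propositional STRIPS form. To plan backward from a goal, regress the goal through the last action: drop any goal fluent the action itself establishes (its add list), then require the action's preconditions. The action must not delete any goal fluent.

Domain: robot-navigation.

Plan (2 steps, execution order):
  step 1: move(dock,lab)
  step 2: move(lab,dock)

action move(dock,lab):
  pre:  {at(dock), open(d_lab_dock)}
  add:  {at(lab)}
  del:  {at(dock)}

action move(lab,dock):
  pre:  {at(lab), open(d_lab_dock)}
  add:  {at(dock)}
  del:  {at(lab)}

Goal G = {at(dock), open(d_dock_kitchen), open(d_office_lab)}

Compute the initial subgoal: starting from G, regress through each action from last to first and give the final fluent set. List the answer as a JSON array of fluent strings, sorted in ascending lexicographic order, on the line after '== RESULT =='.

Regress step by step:
  through step 2 (move(lab,dock)): drop {at(dock)}, keep {open(d_dock_kitchen), open(d_office_lab)}, require {at(lab), open(d_lab_dock)}
    → {at(lab), open(d_dock_kitchen), open(d_lab_dock), open(d_office_lab)}
  through step 1 (move(dock,lab)): drop {at(lab)}, keep {open(d_dock_kitchen), open(d_lab_dock), open(d_office_lab)}, require {at(dock), open(d_lab_dock)}
    → {at(dock), open(d_dock_kitchen), open(d_lab_dock), open(d_office_lab)}

== RESULT ==
["at(dock)", "open(d_dock_kitchen)", "open(d_lab_dock)", "open(d_office_lab)"]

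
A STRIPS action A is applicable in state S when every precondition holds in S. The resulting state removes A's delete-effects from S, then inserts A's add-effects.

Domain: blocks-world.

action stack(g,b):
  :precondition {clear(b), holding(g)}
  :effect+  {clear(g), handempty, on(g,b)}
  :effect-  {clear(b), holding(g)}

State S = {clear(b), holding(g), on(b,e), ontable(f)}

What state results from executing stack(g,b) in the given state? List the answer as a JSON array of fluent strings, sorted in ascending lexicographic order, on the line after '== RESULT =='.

Progress:
  pre ⊆ S: {clear(b), holding(g)} ⊆ S  — applicable
  S \ del = {on(b,e), ontable(f)}
  ∪ add   = {clear(g), handempty, on(b,e), on(g,b), ontable(f)}

== RESULT ==
["clear(g)", "handempty", "on(b,e)", "on(g,b)", "ontable(f)"]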